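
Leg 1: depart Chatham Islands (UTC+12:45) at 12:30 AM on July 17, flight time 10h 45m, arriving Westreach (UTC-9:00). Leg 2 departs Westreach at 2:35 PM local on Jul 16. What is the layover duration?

1 hour 5 minutes

Convert departure to UTC: 12:30 AM − 12:45 = 11:45 AM UTC on Jul 16.
Add 10 hours 45 minutes flight time → 10:30 PM UTC.
Westreach is UTC−9:00, so local arrival = 10:30 PM − 9:00 = 1:30 PM on Jul 16.
Layover = 2:35 PM − 1:30 PM = 1 hour 5 minutes.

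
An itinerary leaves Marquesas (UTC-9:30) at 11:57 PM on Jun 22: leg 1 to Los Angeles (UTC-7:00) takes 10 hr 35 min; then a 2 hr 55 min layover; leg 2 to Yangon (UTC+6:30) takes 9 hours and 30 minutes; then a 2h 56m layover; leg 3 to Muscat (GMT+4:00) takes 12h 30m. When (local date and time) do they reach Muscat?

3:53 AM on June 25

Convert departure to UTC: 11:57 PM + 9:30 = 9:27 AM UTC on Jun 23.
Add 10 hours 35 minutes leg 1 → 8:02 PM UTC.
Add 2 hours 55 minutes layover in Los Angeles → 10:57 PM UTC.
Add 9 hours 30 minutes leg 2 → 8:27 AM UTC (Jun 24).
Add 2 hours and 56 minutes layover in Yangon → 11:23 AM UTC.
Add 12 hours 30 minutes leg 3 → 11:53 PM UTC.
Muscat is UTC+4:00, so local arrival = 11:53 PM + 4:00 = 3:53 AM on Jun 25.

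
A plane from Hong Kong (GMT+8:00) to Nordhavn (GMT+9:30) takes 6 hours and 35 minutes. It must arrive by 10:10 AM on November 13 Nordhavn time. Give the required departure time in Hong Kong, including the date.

Target arrival in UTC: 10:10 AM − 9:30 = 12:40 AM on Nov 13.
Subtract 6 hours and 35 minutes → departure 6:05 PM UTC on Nov 12.
Hong Kong is UTC+8:00: 6:05 PM + 8:00 = 2:05 AM on Nov 13.

2:05 AM on November 13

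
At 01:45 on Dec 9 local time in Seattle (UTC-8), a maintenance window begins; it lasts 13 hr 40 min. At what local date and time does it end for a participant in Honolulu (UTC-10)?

13:25 on Dec 9

Convert start to UTC: 01:45 + 8:00 = 09:45 UTC on Dec 9.
Add 13 hours 40 minutes duration → 23:25 UTC.
Honolulu is UTC−10:00, so local end time = 23:25 − 10:00 = 13:25 on Dec 9.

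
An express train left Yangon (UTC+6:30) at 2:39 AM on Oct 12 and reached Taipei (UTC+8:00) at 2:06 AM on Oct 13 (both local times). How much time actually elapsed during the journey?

Departure in UTC: 2:39 AM − 6:30 = 8:09 PM on Oct 11.
Arrival in UTC: 2:06 AM − 8:00 = 6:06 PM on Oct 12.
Elapsed = 6:06 PM − 8:09 PM (+1 day) = 21 hours 57 minutes.

21 hours 57 minutes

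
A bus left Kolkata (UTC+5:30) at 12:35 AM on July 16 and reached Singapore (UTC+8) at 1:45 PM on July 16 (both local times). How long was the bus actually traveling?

Departure in UTC: 12:35 AM − 5:30 = 7:05 PM on Jul 15.
Arrival in UTC: 1:45 PM − 8:00 = 5:45 AM on Jul 16.
Elapsed = 5:45 AM − 7:05 PM (+1 day) = 10 hours 40 minutes.

10 hours 40 minutes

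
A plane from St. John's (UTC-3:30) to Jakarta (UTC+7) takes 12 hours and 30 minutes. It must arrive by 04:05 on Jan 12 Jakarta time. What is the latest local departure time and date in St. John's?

05:05 on Jan 11

Target arrival in UTC: 04:05 − 7:00 = 21:05 on Jan 11.
Subtract 12 hours 30 minutes → departure 08:35 UTC on Jan 11.
St. John's is UTC−3:30: 08:35 − 3:30 = 05:05 on Jan 11.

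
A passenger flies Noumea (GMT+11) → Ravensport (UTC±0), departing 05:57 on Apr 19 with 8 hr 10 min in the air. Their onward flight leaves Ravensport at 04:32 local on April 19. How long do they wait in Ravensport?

Convert departure to UTC: 05:57 − 11:00 = 18:57 UTC on Apr 18.
Add 8 hours 10 minutes flight time → 03:07 UTC (Apr 19).
Ravensport is UTC+0, so local arrival is the same: 03:07 on Apr 19.
Layover = 04:32 − 03:07 = 1 hour 25 minutes.

1 hour 25 minutes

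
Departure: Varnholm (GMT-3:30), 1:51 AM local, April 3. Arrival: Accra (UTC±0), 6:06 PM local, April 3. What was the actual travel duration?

12 hours 45 minutes

Departure in UTC: 1:51 AM + 3:30 = 5:21 AM on Apr 3.
Arrival is already UTC: 6:06 PM on Apr 3.
Elapsed = 6:06 PM − 5:21 AM = 12 hours 45 minutes.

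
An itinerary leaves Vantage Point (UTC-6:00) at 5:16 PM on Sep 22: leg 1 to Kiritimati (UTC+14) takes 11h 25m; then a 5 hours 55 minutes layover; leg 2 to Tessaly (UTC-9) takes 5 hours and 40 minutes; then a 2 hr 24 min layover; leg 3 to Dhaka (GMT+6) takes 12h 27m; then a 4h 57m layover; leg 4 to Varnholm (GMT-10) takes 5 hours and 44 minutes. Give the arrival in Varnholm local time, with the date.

Convert departure to UTC: 5:16 PM + 6:00 = 11:16 PM UTC on Sep 22.
Add 11 hours and 25 minutes leg 1 → 10:41 AM UTC (Sep 23).
Add 5 hours 55 minutes layover in Kiritimati → 4:36 PM UTC.
Add 5 hours 40 minutes leg 2 → 10:16 PM UTC.
Add 2 hours and 24 minutes layover in Tessaly → 12:40 AM UTC (Sep 24).
Add 12 hours 27 minutes leg 3 → 1:07 PM UTC.
Add 4 hours 57 minutes layover in Dhaka → 6:04 PM UTC.
Add 5 hours 44 minutes leg 4 → 11:48 PM UTC.
Varnholm is UTC−10:00, so local arrival = 11:48 PM − 10:00 = 1:48 PM on Sep 24.

1:48 PM on September 24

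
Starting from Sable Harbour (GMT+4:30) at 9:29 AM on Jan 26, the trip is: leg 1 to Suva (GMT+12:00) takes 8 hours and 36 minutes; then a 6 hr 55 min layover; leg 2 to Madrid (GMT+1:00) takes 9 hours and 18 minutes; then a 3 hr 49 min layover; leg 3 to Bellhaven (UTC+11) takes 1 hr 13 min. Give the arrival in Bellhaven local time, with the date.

9:50 PM on January 27

Convert departure to UTC: 9:29 AM − 4:30 = 4:59 AM UTC on Jan 26.
Add 8 hours 36 minutes leg 1 → 1:35 PM UTC.
Add 6 hours and 55 minutes layover in Suva → 8:30 PM UTC.
Add 9 hours 18 minutes leg 2 → 5:48 AM UTC (Jan 27).
Add 3 hours and 49 minutes layover in Madrid → 9:37 AM UTC.
Add 1 hour 13 minutes leg 3 → 10:50 AM UTC.
Bellhaven is UTC+11:00, so local arrival = 10:50 AM + 11:00 = 9:50 PM on Jan 27.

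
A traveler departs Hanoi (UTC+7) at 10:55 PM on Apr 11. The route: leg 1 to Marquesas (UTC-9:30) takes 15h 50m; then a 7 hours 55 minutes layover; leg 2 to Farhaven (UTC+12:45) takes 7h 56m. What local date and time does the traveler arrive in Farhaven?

Convert departure to UTC: 10:55 PM − 7:00 = 3:55 PM UTC on Apr 11.
Add 15 hours 50 minutes leg 1 → 7:45 AM UTC (Apr 12).
Add 7 hours 55 minutes layover in Marquesas → 3:40 PM UTC.
Add 7 hours and 56 minutes leg 2 → 11:36 PM UTC.
Farhaven is UTC+12:45, so local arrival = 11:36 PM + 12:45 = 12:21 PM on Apr 13.

12:21 PM on April 13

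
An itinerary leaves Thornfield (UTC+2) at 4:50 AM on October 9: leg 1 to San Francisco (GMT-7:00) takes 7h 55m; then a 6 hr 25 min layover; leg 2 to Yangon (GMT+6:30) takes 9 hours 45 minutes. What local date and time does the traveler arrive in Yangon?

9:25 AM on Oct 10

Convert departure to UTC: 4:50 AM − 2:00 = 2:50 AM UTC on Oct 9.
Add 7 hours 55 minutes leg 1 → 10:45 AM UTC.
Add 6 hours and 25 minutes layover in San Francisco → 5:10 PM UTC.
Add 9 hours 45 minutes leg 2 → 2:55 AM UTC (Oct 10).
Yangon is UTC+6:30, so local arrival = 2:55 AM + 6:30 = 9:25 AM on Oct 10.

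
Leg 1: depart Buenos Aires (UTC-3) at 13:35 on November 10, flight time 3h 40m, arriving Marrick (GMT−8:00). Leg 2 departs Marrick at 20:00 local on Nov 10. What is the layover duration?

7 hours 45 minutes

Convert departure to UTC: 13:35 + 3:00 = 16:35 UTC on Nov 10.
Add 3 hours 40 minutes flight time → 20:15 UTC.
Marrick is UTC−8:00, so local arrival = 20:15 − 8:00 = 12:15 on Nov 10.
Layover = 20:00 − 12:15 = 7 hours 45 minutes.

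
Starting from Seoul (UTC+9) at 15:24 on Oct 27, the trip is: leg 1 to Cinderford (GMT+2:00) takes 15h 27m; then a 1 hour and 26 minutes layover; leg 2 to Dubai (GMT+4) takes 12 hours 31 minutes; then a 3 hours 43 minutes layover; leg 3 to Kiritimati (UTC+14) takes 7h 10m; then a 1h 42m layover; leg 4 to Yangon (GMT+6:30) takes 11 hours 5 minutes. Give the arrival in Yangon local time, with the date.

Convert departure to UTC: 15:24 − 9:00 = 06:24 UTC on Oct 27.
Add 15 hours and 27 minutes leg 1 → 21:51 UTC.
Add 1 hour 26 minutes layover in Cinderford → 23:17 UTC.
Add 12 hours 31 minutes leg 2 → 11:48 UTC (Oct 28).
Add 3 hours 43 minutes layover in Dubai → 15:31 UTC.
Add 7 hours and 10 minutes leg 3 → 22:41 UTC.
Add 1 hour 42 minutes layover in Kiritimati → 00:23 UTC (Oct 29).
Add 11 hours and 5 minutes leg 4 → 11:28 UTC.
Yangon is UTC+6:30, so local arrival = 11:28 + 6:30 = 17:58 on Oct 29.

17:58 on Oct 29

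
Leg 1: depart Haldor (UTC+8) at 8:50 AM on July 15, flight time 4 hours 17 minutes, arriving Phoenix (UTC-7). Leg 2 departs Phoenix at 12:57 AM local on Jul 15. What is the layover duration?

2 hours 50 minutes

Convert departure to UTC: 8:50 AM − 8:00 = 12:50 AM UTC on Jul 15.
Add 4 hours and 17 minutes flight time → 5:07 AM UTC.
Phoenix is UTC−7:00, so local arrival = 5:07 AM − 7:00 = 10:07 PM on Jul 14.
Layover = 12:57 AM − 10:07 PM (+1 day) = 2 hours 50 minutes.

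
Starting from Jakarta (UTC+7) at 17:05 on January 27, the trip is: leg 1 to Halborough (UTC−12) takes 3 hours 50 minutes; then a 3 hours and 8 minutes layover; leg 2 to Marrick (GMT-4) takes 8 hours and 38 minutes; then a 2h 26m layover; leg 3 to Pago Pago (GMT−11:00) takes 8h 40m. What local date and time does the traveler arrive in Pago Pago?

01:47 on January 28

Convert departure to UTC: 17:05 − 7:00 = 10:05 UTC on Jan 27.
Add 3 hours and 50 minutes leg 1 → 13:55 UTC.
Add 3 hours and 8 minutes layover in Halborough → 17:03 UTC.
Add 8 hours 38 minutes leg 2 → 01:41 UTC (Jan 28).
Add 2 hours 26 minutes layover in Marrick → 04:07 UTC.
Add 8 hours and 40 minutes leg 3 → 12:47 UTC.
Pago Pago is UTC−11:00, so local arrival = 12:47 − 11:00 = 01:47 on Jan 28.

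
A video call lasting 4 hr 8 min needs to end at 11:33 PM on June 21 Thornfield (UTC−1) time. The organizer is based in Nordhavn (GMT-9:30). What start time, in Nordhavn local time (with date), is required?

10:55 AM on Jun 21

Target end time in UTC: 11:33 PM + 1:00 = 12:33 AM on Jun 22.
Subtract 4 hours and 8 minutes → start 8:25 PM UTC on Jun 21.
Nordhavn is UTC−9:30: 8:25 PM − 9:30 = 10:55 AM on Jun 21.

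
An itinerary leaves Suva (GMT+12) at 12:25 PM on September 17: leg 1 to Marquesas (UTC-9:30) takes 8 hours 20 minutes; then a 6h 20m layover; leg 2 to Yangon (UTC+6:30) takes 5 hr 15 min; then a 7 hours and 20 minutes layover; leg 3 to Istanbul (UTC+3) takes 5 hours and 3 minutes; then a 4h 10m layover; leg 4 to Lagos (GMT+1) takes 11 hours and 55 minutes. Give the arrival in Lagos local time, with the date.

Convert departure to UTC: 12:25 PM − 12:00 = 12:25 AM UTC on Sep 17.
Add 8 hours and 20 minutes leg 1 → 8:45 AM UTC.
Add 6 hours 20 minutes layover in Marquesas → 3:05 PM UTC.
Add 5 hours 15 minutes leg 2 → 8:20 PM UTC.
Add 7 hours and 20 minutes layover in Yangon → 3:40 AM UTC (Sep 18).
Add 5 hours 3 minutes leg 3 → 8:43 AM UTC.
Add 4 hours 10 minutes layover in Istanbul → 12:53 PM UTC.
Add 11 hours 55 minutes leg 4 → 12:48 AM UTC (Sep 19).
Lagos is UTC+1:00, so local arrival = 12:48 AM + 1:00 = 1:48 AM on Sep 19.

1:48 AM on Sep 19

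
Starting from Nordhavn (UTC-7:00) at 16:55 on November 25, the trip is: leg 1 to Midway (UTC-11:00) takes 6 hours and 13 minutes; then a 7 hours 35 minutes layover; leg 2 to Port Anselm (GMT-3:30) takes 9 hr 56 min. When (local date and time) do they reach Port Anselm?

Convert departure to UTC: 16:55 + 7:00 = 23:55 UTC on Nov 25.
Add 6 hours 13 minutes leg 1 → 06:08 UTC (Nov 26).
Add 7 hours 35 minutes layover in Midway → 13:43 UTC.
Add 9 hours and 56 minutes leg 2 → 23:39 UTC.
Port Anselm is UTC−3:30, so local arrival = 23:39 − 3:30 = 20:09 on Nov 26.

20:09 on Nov 26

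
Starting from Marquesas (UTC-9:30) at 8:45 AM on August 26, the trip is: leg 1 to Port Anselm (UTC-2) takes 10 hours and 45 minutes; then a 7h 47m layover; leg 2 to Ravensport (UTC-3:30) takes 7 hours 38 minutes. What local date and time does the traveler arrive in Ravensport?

Convert departure to UTC: 8:45 AM + 9:30 = 6:15 PM UTC on Aug 26.
Add 10 hours and 45 minutes leg 1 → 5:00 AM UTC (Aug 27).
Add 7 hours 47 minutes layover in Port Anselm → 12:47 PM UTC.
Add 7 hours 38 minutes leg 2 → 8:25 PM UTC.
Ravensport is UTC−3:30, so local arrival = 8:25 PM − 3:30 = 4:55 PM on Aug 27.

4:55 PM on Aug 27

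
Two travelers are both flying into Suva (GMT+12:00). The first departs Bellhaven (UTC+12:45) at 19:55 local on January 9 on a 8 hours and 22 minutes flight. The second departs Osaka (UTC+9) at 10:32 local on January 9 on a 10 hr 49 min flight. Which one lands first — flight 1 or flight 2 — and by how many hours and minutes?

Flight 1 in UTC: 19:55 − 12:45 = 07:10 on Jan 9.
+8 hours 22 minutes → arrive 15:32 UTC on Jan 9.
Flight 2 in UTC: 10:32 − 9:00 = 01:32 on Jan 9.
+10 hours 49 minutes → arrive 12:21 UTC on Jan 9.
Flight 2 lands earlier by 3 hours 11 minutes.

the second, by 3 hours 11 minutes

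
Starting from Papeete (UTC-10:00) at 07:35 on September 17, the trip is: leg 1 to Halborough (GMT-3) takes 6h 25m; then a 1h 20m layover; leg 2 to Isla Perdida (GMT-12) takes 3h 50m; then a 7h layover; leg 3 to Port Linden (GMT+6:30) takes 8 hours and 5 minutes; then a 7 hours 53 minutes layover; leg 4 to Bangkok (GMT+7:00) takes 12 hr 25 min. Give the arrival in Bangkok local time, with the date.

Convert departure to UTC: 07:35 + 10:00 = 17:35 UTC on Sep 17.
Add 6 hours 25 minutes leg 1 → 00:00 UTC (Sep 18).
Add 1 hour 20 minutes layover in Halborough → 01:20 UTC.
Add 3 hours and 50 minutes leg 2 → 05:10 UTC.
Add 7 hours layover in Isla Perdida → 12:10 UTC.
Add 8 hours 5 minutes leg 3 → 20:15 UTC.
Add 7 hours and 53 minutes layover in Port Linden → 04:08 UTC (Sep 19).
Add 12 hours 25 minutes leg 4 → 16:33 UTC.
Bangkok is UTC+7:00, so local arrival = 16:33 + 7:00 = 23:33 on Sep 19.

23:33 on September 19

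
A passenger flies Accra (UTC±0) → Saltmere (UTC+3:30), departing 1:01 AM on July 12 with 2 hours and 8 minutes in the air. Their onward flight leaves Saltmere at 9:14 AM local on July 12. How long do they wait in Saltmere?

2 hours 35 minutes

Accra is at UTC+0, so departure is already 1:01 AM UTC on Jul 12.
Add 2 hours and 8 minutes flight time → 3:09 AM UTC.
Saltmere is UTC+3:30, so local arrival = 3:09 AM + 3:30 = 6:39 AM on Jul 12.
Layover = 9:14 AM − 6:39 AM = 2 hours 35 minutes.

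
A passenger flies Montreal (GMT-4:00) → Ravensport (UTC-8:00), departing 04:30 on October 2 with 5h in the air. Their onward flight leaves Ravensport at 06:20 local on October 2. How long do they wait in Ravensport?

Convert departure to UTC: 04:30 + 4:00 = 08:30 UTC on Oct 2.
Add 5 hours flight time → 13:30 UTC.
Ravensport is UTC−8:00, so local arrival = 13:30 − 8:00 = 05:30 on Oct 2.
Layover = 06:20 − 05:30 = 50 minutes.

50 minutes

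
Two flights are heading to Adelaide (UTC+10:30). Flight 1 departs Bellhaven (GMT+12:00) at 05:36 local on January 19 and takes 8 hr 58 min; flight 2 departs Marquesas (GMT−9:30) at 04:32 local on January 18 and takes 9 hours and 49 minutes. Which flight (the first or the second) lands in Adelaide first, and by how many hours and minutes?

Flight 1 in UTC: 05:36 − 12:00 = 17:36 on Jan 18.
+8 hours and 58 minutes → arrive 02:34 UTC on Jan 19.
Flight 2 in UTC: 04:32 + 9:30 = 14:02 on Jan 18.
+9 hours 49 minutes → arrive 23:51 UTC on Jan 18.
Flight 2 lands earlier by 2 hours 43 minutes.

the second, by 2 hours 43 minutes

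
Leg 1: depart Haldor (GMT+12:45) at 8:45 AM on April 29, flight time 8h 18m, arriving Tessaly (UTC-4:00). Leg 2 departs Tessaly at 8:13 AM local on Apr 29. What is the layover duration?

Convert departure to UTC: 8:45 AM − 12:45 = 8:00 PM UTC on Apr 28.
Add 8 hours 18 minutes flight time → 4:18 AM UTC (Apr 29).
Tessaly is UTC−4:00, so local arrival = 4:18 AM − 4:00 = 12:18 AM on Apr 29.
Layover = 8:13 AM − 12:18 AM = 7 hours 55 minutes.

7 hours 55 minutes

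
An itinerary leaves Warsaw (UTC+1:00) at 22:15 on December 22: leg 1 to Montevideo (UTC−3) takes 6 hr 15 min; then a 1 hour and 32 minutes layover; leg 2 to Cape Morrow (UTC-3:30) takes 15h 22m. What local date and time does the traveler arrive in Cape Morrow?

Convert departure to UTC: 22:15 − 1:00 = 21:15 UTC on Dec 22.
Add 6 hours 15 minutes leg 1 → 03:30 UTC (Dec 23).
Add 1 hour and 32 minutes layover in Montevideo → 05:02 UTC.
Add 15 hours and 22 minutes leg 2 → 20:24 UTC.
Cape Morrow is UTC−3:30, so local arrival = 20:24 − 3:30 = 16:54 on Dec 23.

16:54 on December 23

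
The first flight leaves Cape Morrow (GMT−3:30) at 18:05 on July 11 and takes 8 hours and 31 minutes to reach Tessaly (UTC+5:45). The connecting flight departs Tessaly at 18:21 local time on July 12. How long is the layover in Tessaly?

Convert departure to UTC: 18:05 + 3:30 = 21:35 UTC on Jul 11.
Add 8 hours and 31 minutes flight time → 06:06 UTC (Jul 12).
Tessaly is UTC+5:45, so local arrival = 06:06 + 5:45 = 11:51 on Jul 12.
Layover = 18:21 − 11:51 = 6 hours 30 minutes.

6 hours 30 minutes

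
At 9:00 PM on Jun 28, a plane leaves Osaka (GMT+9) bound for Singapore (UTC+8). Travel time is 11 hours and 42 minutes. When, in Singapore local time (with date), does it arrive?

Singapore is 1:00 behind Osaka.
After 11 hours and 42 minutes it is 8:42 AM (Jun 29) in Osaka.
Shift by the zone difference: 8:42 AM − 1:00 = 7:42 AM on Jun 29 in Singapore.

7:42 AM on June 29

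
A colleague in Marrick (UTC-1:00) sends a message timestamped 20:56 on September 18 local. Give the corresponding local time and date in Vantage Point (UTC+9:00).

In UTC: 20:56 + 1:00 = 21:56 on Sep 18.
Vantage Point is UTC+9:00: 21:56 + 9:00 = 06:56 on Sep 19.

06:56 on September 19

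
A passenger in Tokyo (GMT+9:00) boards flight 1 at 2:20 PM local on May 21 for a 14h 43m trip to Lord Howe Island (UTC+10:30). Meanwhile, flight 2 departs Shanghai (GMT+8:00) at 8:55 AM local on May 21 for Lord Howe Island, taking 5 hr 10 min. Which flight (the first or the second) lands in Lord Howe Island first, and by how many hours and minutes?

Flight 1 in UTC: 2:20 PM − 9:00 = 5:20 AM on May 21.
+14 hours and 43 minutes → arrive 8:03 PM UTC on May 21.
Flight 2 in UTC: 8:55 AM − 8:00 = 12:55 AM on May 21.
+5 hours 10 minutes → arrive 6:05 AM UTC on May 21.
Flight 2 lands earlier by 13 hours 58 minutes.

the second, by 13 hours 58 minutes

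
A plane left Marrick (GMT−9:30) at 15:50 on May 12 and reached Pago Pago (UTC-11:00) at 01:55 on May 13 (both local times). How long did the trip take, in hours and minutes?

11 hours 35 minutes

Departure in UTC: 15:50 + 9:30 = 01:20 on May 13.
Arrival in UTC: 01:55 + 11:00 = 12:55 on May 13.
Elapsed = 12:55 − 01:20 = 11 hours 35 minutes.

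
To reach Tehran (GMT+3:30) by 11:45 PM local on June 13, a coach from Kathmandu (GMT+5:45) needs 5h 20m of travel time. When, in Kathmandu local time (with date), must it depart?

8:40 PM on June 13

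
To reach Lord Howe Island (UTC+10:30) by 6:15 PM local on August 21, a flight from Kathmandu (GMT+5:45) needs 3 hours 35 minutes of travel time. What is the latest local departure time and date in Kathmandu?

Target arrival in UTC: 6:15 PM − 10:30 = 7:45 AM on Aug 21.
Subtract 3 hours and 35 minutes → departure 4:10 AM UTC on Aug 21.
Kathmandu is UTC+5:45: 4:10 AM + 5:45 = 9:55 AM on Aug 21.

9:55 AM on Aug 21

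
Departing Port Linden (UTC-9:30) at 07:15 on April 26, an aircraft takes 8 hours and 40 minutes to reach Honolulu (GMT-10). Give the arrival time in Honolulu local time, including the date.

Convert departure to UTC: 07:15 + 9:30 = 16:45 UTC on Apr 26.
Add 8 hours and 40 minutes travel time → 01:25 UTC (Apr 27).
Honolulu is UTC−10:00, so local arrival = 01:25 − 10:00 = 15:25 on Apr 26.

15:25 on Apr 26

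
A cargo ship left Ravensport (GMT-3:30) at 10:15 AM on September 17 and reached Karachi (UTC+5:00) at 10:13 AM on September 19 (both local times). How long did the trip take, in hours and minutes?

Departure in UTC: 10:15 AM + 3:30 = 1:45 PM on Sep 17.
Arrival in UTC: 10:13 AM − 5:00 = 5:13 AM on Sep 19.
Elapsed = 5:13 AM − 1:45 PM (+2 days) = 39 hours 28 minutes.

39 hours 28 minutes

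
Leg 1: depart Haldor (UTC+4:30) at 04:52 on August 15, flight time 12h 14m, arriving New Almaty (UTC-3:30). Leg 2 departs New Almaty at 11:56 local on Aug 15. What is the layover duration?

Convert departure to UTC: 04:52 − 4:30 = 00:22 UTC on Aug 15.
Add 12 hours 14 minutes flight time → 12:36 UTC.
New Almaty is UTC−3:30, so local arrival = 12:36 − 3:30 = 09:06 on Aug 15.
Layover = 11:56 − 09:06 = 2 hours 50 minutes.

2 hours 50 minutes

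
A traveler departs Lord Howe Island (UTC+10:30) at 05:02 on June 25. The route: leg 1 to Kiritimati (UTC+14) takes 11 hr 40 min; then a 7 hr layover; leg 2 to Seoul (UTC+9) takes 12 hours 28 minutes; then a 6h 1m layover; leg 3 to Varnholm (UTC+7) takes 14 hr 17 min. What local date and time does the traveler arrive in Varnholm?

04:58 on Jun 27

Convert departure to UTC: 05:02 − 10:30 = 18:32 UTC on Jun 24.
Add 11 hours and 40 minutes leg 1 → 06:12 UTC (Jun 25).
Add 7 hours layover in Kiritimati → 13:12 UTC.
Add 12 hours and 28 minutes leg 2 → 01:40 UTC (Jun 26).
Add 6 hours and 1 minute layover in Seoul → 07:41 UTC.
Add 14 hours 17 minutes leg 3 → 21:58 UTC.
Varnholm is UTC+7:00, so local arrival = 21:58 + 7:00 = 04:58 on Jun 27.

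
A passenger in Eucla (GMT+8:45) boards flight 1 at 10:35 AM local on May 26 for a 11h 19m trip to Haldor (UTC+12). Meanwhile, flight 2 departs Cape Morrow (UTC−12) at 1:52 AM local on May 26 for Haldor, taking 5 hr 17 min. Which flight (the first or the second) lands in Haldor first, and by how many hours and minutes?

the first, by 6 hours

Flight 1 in UTC: 10:35 AM − 8:45 = 1:50 AM on May 26.
+11 hours and 19 minutes → arrive 1:09 PM UTC on May 26.
Flight 2 in UTC: 1:52 AM + 12:00 = 1:52 PM on May 26.
+5 hours and 17 minutes → arrive 7:09 PM UTC on May 26.
Flight 1 lands earlier by 6 hours.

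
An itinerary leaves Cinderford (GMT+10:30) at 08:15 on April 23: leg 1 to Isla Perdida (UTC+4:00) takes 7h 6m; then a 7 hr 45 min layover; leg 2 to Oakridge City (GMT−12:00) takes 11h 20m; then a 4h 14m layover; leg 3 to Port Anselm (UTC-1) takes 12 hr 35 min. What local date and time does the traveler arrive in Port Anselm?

15:45 on April 24

Convert departure to UTC: 08:15 − 10:30 = 21:45 UTC on Apr 22.
Add 7 hours 6 minutes leg 1 → 04:51 UTC (Apr 23).
Add 7 hours 45 minutes layover in Isla Perdida → 12:36 UTC.
Add 11 hours 20 minutes leg 2 → 23:56 UTC.
Add 4 hours 14 minutes layover in Oakridge City → 04:10 UTC (Apr 24).
Add 12 hours 35 minutes leg 3 → 16:45 UTC.
Port Anselm is UTC−1:00, so local arrival = 16:45 − 1:00 = 15:45 on Apr 24.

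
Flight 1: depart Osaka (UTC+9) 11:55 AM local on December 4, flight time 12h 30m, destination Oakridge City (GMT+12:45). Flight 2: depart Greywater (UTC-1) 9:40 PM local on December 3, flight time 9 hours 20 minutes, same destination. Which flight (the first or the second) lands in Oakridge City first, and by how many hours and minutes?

Flight 1 in UTC: 11:55 AM − 9:00 = 2:55 AM on Dec 4.
+12 hours 30 minutes → arrive 3:25 PM UTC on Dec 4.
Flight 2 in UTC: 9:40 PM + 1:00 = 10:40 PM on Dec 3.
+9 hours and 20 minutes → arrive 8:00 AM UTC on Dec 4.
Flight 2 lands earlier by 7 hours 25 minutes.

the second, by 7 hours 25 minutes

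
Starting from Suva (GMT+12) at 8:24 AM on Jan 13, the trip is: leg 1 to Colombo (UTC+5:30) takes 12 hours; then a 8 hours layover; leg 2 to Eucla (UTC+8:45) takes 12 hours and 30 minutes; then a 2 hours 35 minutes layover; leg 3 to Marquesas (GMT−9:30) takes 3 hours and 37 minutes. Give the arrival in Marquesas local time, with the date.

Convert departure to UTC: 8:24 AM − 12:00 = 8:24 PM UTC on Jan 12.
Add 12 hours leg 1 → 8:24 AM UTC (Jan 13).
Add 8 hours layover in Colombo → 4:24 PM UTC.
Add 12 hours and 30 minutes leg 2 → 4:54 AM UTC (Jan 14).
Add 2 hours 35 minutes layover in Eucla → 7:29 AM UTC.
Add 3 hours 37 minutes leg 3 → 11:06 AM UTC.
Marquesas is UTC−9:30, so local arrival = 11:06 AM − 9:30 = 1:36 AM on Jan 14.

1:36 AM on January 14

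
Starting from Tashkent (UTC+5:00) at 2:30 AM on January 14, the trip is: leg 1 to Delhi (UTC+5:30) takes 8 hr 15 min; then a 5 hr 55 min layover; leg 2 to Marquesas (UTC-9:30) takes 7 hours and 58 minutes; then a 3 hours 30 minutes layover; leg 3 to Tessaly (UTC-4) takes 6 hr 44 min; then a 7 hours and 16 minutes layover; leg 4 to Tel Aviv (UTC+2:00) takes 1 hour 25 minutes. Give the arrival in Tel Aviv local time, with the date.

Convert departure to UTC: 2:30 AM − 5:00 = 9:30 PM UTC on Jan 13.
Add 8 hours 15 minutes leg 1 → 5:45 AM UTC (Jan 14).
Add 5 hours 55 minutes layover in Delhi → 11:40 AM UTC.
Add 7 hours 58 minutes leg 2 → 7:38 PM UTC.
Add 3 hours and 30 minutes layover in Marquesas → 11:08 PM UTC.
Add 6 hours and 44 minutes leg 3 → 5:52 AM UTC (Jan 15).
Add 7 hours and 16 minutes layover in Tessaly → 1:08 PM UTC.
Add 1 hour 25 minutes leg 4 → 2:33 PM UTC.
Tel Aviv is UTC+2:00, so local arrival = 2:33 PM + 2:00 = 4:33 PM on Jan 15.

4:33 PM on January 15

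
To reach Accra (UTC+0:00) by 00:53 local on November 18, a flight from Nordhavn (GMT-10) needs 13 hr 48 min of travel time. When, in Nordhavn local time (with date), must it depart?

01:05 on November 17

Target arrival is already UTC: 00:53 on Nov 18.
Subtract 13 hours and 48 minutes → departure 11:05 UTC on Nov 17.
Nordhavn is UTC−10:00: 11:05 − 10:00 = 01:05 on Nov 17.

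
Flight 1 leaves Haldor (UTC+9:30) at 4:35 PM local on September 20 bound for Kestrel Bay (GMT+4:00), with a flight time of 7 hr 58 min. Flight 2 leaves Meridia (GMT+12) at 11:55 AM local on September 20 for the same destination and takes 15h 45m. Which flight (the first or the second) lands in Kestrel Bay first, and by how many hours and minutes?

Flight 1 in UTC: 4:35 PM − 9:30 = 7:05 AM on Sep 20.
+7 hours and 58 minutes → arrive 3:03 PM UTC on Sep 20.
Flight 2 in UTC: 11:55 AM − 12:00 = 11:55 PM on Sep 19.
+15 hours 45 minutes → arrive 3:40 PM UTC on Sep 20.
Flight 1 lands earlier by 37 minutes.

the first, by 37 minutes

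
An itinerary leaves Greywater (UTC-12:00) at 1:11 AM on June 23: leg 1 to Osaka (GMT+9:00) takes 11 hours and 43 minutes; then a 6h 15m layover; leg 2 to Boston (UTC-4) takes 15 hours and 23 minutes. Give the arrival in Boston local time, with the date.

6:32 PM on June 24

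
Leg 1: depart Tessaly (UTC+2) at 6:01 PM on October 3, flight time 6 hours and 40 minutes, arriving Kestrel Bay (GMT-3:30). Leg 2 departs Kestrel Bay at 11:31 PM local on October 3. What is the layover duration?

4 hours 20 minutes

Convert departure to UTC: 6:01 PM − 2:00 = 4:01 PM UTC on Oct 3.
Add 6 hours and 40 minutes flight time → 10:41 PM UTC.
Kestrel Bay is UTC−3:30, so local arrival = 10:41 PM − 3:30 = 7:11 PM on Oct 3.
Layover = 11:31 PM − 7:11 PM = 4 hours 20 minutes.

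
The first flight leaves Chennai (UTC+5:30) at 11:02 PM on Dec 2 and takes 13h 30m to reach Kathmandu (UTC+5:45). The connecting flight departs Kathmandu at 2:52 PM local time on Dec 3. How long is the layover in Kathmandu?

Convert departure to UTC: 11:02 PM − 5:30 = 5:32 PM UTC on Dec 2.
Add 13 hours 30 minutes flight time → 7:02 AM UTC (Dec 3).
Kathmandu is UTC+5:45, so local arrival = 7:02 AM + 5:45 = 12:47 PM on Dec 3.
Layover = 2:52 PM − 12:47 PM = 2 hours 5 minutes.

2 hours 5 minutes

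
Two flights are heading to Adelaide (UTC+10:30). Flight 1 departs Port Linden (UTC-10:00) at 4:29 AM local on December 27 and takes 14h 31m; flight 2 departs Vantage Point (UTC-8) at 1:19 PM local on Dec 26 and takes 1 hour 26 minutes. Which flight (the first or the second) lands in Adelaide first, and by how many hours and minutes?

Flight 1 in UTC: 4:29 AM + 10:00 = 2:29 PM on Dec 27.
+14 hours and 31 minutes → arrive 5:00 AM UTC on Dec 28.
Flight 2 in UTC: 1:19 PM + 8:00 = 9:19 PM on Dec 26.
+1 hour and 26 minutes → arrive 10:45 PM UTC on Dec 26.
Flight 2 lands earlier by 30 hours 15 minutes.

the second, by 30 hours 15 minutes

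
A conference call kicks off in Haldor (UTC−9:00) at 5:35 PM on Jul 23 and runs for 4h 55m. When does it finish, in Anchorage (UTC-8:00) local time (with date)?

Convert start to UTC: 5:35 PM + 9:00 = 2:35 AM UTC on Jul 24.
Add 4 hours and 55 minutes duration → 7:30 AM UTC.
Anchorage is UTC−8:00, so local end time = 7:30 AM − 8:00 = 11:30 PM on Jul 23.

11:30 PM on Jul 23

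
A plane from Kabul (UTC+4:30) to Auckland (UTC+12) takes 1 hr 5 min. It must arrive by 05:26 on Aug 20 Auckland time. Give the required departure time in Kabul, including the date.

20:51 on Aug 19

Target arrival in UTC: 05:26 − 12:00 = 17:26 on Aug 19.
Subtract 1 hour 5 minutes → departure 16:21 UTC on Aug 19.
Kabul is UTC+4:30: 16:21 + 4:30 = 20:51 on Aug 19.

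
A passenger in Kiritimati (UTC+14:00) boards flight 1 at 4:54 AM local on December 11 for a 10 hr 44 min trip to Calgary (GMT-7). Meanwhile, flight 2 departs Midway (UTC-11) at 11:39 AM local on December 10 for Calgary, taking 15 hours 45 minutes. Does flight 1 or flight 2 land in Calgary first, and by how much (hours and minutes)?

Flight 1 in UTC: 4:54 AM − 14:00 = 2:54 PM on Dec 10.
+10 hours 44 minutes → arrive 1:38 AM UTC on Dec 11.
Flight 2 in UTC: 11:39 AM + 11:00 = 10:39 PM on Dec 10.
+15 hours and 45 minutes → arrive 2:24 PM UTC on Dec 11.
Flight 1 lands earlier by 12 hours 46 minutes.

the first, by 12 hours 46 minutes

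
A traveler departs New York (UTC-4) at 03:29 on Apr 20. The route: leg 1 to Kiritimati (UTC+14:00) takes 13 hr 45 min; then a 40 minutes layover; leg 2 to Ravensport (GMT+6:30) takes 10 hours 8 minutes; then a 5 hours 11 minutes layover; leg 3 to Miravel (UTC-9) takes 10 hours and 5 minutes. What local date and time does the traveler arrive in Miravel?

14:18 on April 21

Convert departure to UTC: 03:29 + 4:00 = 07:29 UTC on Apr 20.
Add 13 hours and 45 minutes leg 1 → 21:14 UTC.
Add 40 minutes layover in Kiritimati → 21:54 UTC.
Add 10 hours 8 minutes leg 2 → 08:02 UTC (Apr 21).
Add 5 hours 11 minutes layover in Ravensport → 13:13 UTC.
Add 10 hours 5 minutes leg 3 → 23:18 UTC.
Miravel is UTC−9:00, so local arrival = 23:18 − 9:00 = 14:18 on Apr 21.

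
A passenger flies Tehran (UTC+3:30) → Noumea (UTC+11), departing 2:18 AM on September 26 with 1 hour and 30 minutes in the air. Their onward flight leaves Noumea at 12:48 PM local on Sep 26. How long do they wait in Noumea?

Convert departure to UTC: 2:18 AM − 3:30 = 10:48 PM UTC on Sep 25.
Add 1 hour and 30 minutes flight time → 12:18 AM UTC (Sep 26).
Noumea is UTC+11:00, so local arrival = 12:18 AM + 11:00 = 11:18 AM on Sep 26.
Layover = 12:48 PM − 11:18 AM = 1 hour 30 minutes.

1 hour 30 minutes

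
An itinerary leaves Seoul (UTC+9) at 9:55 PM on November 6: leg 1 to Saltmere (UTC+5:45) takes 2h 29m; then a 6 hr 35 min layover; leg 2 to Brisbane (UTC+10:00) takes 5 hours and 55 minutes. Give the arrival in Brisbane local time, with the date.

1:54 PM on November 7

Convert departure to UTC: 9:55 PM − 9:00 = 12:55 PM UTC on Nov 6.
Add 2 hours 29 minutes leg 1 → 3:24 PM UTC.
Add 6 hours and 35 minutes layover in Saltmere → 9:59 PM UTC.
Add 5 hours 55 minutes leg 2 → 3:54 AM UTC (Nov 7).
Brisbane is UTC+10:00, so local arrival = 3:54 AM + 10:00 = 1:54 PM on Nov 7.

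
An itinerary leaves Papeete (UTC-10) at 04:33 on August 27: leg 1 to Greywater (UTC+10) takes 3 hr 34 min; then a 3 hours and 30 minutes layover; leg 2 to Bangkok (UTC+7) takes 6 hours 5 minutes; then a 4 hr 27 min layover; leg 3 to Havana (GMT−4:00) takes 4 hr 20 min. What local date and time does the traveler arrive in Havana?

08:29 on Aug 28

Convert departure to UTC: 04:33 + 10:00 = 14:33 UTC on Aug 27.
Add 3 hours and 34 minutes leg 1 → 18:07 UTC.
Add 3 hours and 30 minutes layover in Greywater → 21:37 UTC.
Add 6 hours and 5 minutes leg 2 → 03:42 UTC (Aug 28).
Add 4 hours and 27 minutes layover in Bangkok → 08:09 UTC.
Add 4 hours and 20 minutes leg 3 → 12:29 UTC.
Havana is UTC−4:00, so local arrival = 12:29 − 4:00 = 08:29 on Aug 28.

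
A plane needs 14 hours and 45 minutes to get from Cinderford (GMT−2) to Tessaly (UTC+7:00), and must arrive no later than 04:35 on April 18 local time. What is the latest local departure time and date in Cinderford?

Target arrival in UTC: 04:35 − 7:00 = 21:35 on Apr 17.
Subtract 14 hours and 45 minutes → departure 06:50 UTC on Apr 17.
Cinderford is UTC−2:00: 06:50 − 2:00 = 04:50 on Apr 17.

04:50 on Apr 17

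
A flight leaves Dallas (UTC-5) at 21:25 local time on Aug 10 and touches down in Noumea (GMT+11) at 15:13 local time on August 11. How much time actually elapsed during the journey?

Departure in UTC: 21:25 + 5:00 = 02:25 on Aug 11.
Arrival in UTC: 15:13 − 11:00 = 04:13 on Aug 11.
Elapsed = 04:13 − 02:25 = 1 hour 48 minutes.

1 hour 48 minutes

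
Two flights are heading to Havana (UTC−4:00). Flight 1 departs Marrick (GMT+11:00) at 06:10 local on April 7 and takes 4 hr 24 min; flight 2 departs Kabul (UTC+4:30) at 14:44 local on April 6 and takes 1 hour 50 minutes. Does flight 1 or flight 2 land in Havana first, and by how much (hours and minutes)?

the second, by 11 hours 30 minutes

Flight 1 in UTC: 06:10 − 11:00 = 19:10 on Apr 6.
+4 hours and 24 minutes → arrive 23:34 UTC on Apr 6.
Flight 2 in UTC: 14:44 − 4:30 = 10:14 on Apr 6.
+1 hour and 50 minutes → arrive 12:04 UTC on Apr 6.
Flight 2 lands earlier by 11 hours 30 minutes.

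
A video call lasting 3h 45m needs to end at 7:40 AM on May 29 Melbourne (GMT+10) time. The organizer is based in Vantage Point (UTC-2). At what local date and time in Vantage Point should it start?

3:55 PM on May 28

Target end time in UTC: 7:40 AM − 10:00 = 9:40 PM on May 28.
Subtract 3 hours and 45 minutes → start 5:55 PM UTC on May 28.
Vantage Point is UTC−2:00: 5:55 PM − 2:00 = 3:55 PM on May 28.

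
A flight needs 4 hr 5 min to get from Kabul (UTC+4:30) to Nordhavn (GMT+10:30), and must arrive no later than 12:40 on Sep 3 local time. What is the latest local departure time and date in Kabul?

02:35 on Sep 3

Target arrival in UTC: 12:40 − 10:30 = 02:10 on Sep 3.
Subtract 4 hours 5 minutes → departure 22:05 UTC on Sep 2.
Kabul is UTC+4:30: 22:05 + 4:30 = 02:35 on Sep 3.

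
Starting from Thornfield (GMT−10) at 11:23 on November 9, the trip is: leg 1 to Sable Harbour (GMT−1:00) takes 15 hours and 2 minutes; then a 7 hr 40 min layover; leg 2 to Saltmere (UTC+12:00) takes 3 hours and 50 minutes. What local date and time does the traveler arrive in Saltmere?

11:55 on November 11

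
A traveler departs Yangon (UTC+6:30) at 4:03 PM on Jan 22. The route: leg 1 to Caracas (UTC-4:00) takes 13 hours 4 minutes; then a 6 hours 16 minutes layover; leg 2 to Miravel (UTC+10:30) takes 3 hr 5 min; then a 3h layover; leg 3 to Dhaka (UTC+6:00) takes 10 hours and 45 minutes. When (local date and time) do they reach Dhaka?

Convert departure to UTC: 4:03 PM − 6:30 = 9:33 AM UTC on Jan 22.
Add 13 hours 4 minutes leg 1 → 10:37 PM UTC.
Add 6 hours 16 minutes layover in Caracas → 4:53 AM UTC (Jan 23).
Add 3 hours 5 minutes leg 2 → 7:58 AM UTC.
Add 3 hours layover in Miravel → 10:58 AM UTC.
Add 10 hours 45 minutes leg 3 → 9:43 PM UTC.
Dhaka is UTC+6:00, so local arrival = 9:43 PM + 6:00 = 3:43 AM on Jan 24.

3:43 AM on Jan 24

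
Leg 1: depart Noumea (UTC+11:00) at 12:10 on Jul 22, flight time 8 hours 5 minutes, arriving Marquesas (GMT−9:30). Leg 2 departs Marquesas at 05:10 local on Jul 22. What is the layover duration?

Convert departure to UTC: 12:10 − 11:00 = 01:10 UTC on Jul 22.
Add 8 hours 5 minutes flight time → 09:15 UTC.
Marquesas is UTC−9:30, so local arrival = 09:15 − 9:30 = 23:45 on Jul 21.
Layover = 05:10 − 23:45 (+1 day) = 5 hours 25 minutes.

5 hours 25 minutes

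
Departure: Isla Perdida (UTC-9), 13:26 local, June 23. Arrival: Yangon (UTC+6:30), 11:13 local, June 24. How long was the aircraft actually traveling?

Departure in UTC: 13:26 + 9:00 = 22:26 on Jun 23.
Arrival in UTC: 11:13 − 6:30 = 04:43 on Jun 24.
Elapsed = 04:43 − 22:26 (+1 day) = 6 hours 17 minutes.

6 hours 17 minutes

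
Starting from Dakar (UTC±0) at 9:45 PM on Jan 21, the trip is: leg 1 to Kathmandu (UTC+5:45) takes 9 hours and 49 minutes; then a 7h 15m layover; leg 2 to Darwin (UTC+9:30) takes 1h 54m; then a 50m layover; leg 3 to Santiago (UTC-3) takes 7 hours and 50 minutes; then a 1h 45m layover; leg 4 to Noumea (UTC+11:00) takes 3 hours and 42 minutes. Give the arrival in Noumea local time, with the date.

5:50 PM on January 23

Dakar is at UTC+0, so departure is already 9:45 PM UTC on Jan 21.
Add 9 hours 49 minutes leg 1 → 7:34 AM UTC (Jan 22).
Add 7 hours 15 minutes layover in Kathmandu → 2:49 PM UTC.
Add 1 hour and 54 minutes leg 2 → 4:43 PM UTC.
Add 50 minutes layover in Darwin → 5:33 PM UTC.
Add 7 hours 50 minutes leg 3 → 1:23 AM UTC (Jan 23).
Add 1 hour and 45 minutes layover in Santiago → 3:08 AM UTC.
Add 3 hours and 42 minutes leg 4 → 6:50 AM UTC.
Noumea is UTC+11:00, so local arrival = 6:50 AM + 11:00 = 5:50 PM on Jan 23.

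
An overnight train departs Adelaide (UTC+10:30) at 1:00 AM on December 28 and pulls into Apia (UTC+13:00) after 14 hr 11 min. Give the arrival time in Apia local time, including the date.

Convert departure to UTC: 1:00 AM − 10:30 = 2:30 PM UTC on Dec 27.
Add 14 hours 11 minutes travel time → 4:41 AM UTC (Dec 28).
Apia is UTC+13:00, so local arrival = 4:41 AM + 13:00 = 5:41 PM on Dec 28.

5:41 PM on Dec 28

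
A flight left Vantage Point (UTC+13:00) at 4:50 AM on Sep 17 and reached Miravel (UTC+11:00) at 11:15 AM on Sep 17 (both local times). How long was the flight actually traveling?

Miravel is 2:00 behind Vantage Point.
Clock-face elapsed time (ignoring zones) is 6 hours 25 minutes.
Actual elapsed = 6 hours 25 minutes + 2:00 = 8 hours 25 minutes.

8 hours 25 minutes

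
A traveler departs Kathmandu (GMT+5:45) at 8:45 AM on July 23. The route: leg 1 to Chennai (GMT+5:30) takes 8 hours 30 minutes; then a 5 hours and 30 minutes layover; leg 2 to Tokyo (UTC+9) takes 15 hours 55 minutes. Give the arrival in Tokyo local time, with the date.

5:55 PM on Jul 24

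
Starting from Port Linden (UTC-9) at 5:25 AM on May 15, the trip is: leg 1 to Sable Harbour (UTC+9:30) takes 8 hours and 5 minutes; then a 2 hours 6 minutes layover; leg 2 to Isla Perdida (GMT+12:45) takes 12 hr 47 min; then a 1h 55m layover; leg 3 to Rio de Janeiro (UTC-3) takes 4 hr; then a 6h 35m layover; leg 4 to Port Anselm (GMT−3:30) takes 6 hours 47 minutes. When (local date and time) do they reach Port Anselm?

5:10 AM on May 17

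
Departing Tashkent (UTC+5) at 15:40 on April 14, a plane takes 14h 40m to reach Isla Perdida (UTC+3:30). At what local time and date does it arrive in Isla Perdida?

04:50 on Apr 15

Convert departure to UTC: 15:40 − 5:00 = 10:40 UTC on Apr 14.
Add 14 hours and 40 minutes travel time → 01:20 UTC (Apr 15).
Isla Perdida is UTC+3:30, so local arrival = 01:20 + 3:30 = 04:50 on Apr 15.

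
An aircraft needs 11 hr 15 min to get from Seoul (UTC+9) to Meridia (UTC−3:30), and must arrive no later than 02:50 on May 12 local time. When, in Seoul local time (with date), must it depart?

04:05 on May 12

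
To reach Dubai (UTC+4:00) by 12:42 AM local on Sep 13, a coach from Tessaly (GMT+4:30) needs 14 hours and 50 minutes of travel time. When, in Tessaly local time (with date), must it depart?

10:22 AM on Sep 12

Target arrival in UTC: 12:42 AM − 4:00 = 8:42 PM on Sep 12.
Subtract 14 hours and 50 minutes → departure 5:52 AM UTC on Sep 12.
Tessaly is UTC+4:30: 5:52 AM + 4:30 = 10:22 AM on Sep 12.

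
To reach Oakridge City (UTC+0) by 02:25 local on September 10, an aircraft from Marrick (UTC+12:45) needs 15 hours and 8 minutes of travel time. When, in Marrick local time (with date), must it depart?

00:02 on September 10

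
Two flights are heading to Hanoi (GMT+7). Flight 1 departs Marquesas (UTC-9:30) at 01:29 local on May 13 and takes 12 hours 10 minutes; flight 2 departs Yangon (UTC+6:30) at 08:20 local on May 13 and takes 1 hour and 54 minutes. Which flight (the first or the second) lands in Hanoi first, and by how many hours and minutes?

Flight 1 in UTC: 01:29 + 9:30 = 10:59 on May 13.
+12 hours and 10 minutes → arrive 23:09 UTC on May 13.
Flight 2 in UTC: 08:20 − 6:30 = 01:50 on May 13.
+1 hour 54 minutes → arrive 03:44 UTC on May 13.
Flight 2 lands earlier by 19 hours 25 minutes.

the second, by 19 hours 25 minutes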